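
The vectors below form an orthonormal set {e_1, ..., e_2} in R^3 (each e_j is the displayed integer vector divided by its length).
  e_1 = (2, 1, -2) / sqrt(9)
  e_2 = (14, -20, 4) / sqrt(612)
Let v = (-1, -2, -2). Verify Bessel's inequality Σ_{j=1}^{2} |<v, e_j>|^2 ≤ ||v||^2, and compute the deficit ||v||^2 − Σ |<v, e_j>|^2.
Σ |<v, e_j>|^2 = 9/17; ||v||^2 = 9; deficit = 144/17

Write each e_j = u_j / sqrt(<u_j, u_j>) where u_j is the displayed integer vector. Then <v, e_j> = <v, u_j> / sqrt(<u_j, u_j>), so |<v, e_j>|^2 = <v, u_j>^2 / <u_j, u_j>.
Coefficients: <v, e_1> = 0/sqrt(9), <v, e_2> = 18/sqrt(612).
Square and sum: Σ |<v, e_j>|^2 = 9/17.
Compute ||v||^2 = v·v = 9.
Deficit = 9 − 9/17 = 144/17 ≥ 0, confirming Bessel's inequality. (The deficit equals ||v − Σ <v,e_j> e_j||^2, the squared distance from v to span{e_j}.)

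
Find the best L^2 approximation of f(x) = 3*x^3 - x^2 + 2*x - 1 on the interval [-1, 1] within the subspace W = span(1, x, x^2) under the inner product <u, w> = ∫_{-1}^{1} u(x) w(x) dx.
g(x) = -x^2 + 19*x/5 - 1

The best approximation g ∈ W is the orthogonal projection of f onto W. Writing g = a_0 + a_1 x + a_2 x^2, the coefficients solve the normal equations G · a = b where
  G_{ij} = <φ_i, φ_j> and b_i = <f, φ_i>, with φ_0 = 1, φ_1 = x, φ_2 = x^2.
G =
  [2, 0, 2/3]
  [0, 2/3, 0]
  [2/3, 0, 2/5],
b = (-8/3, 38/15, -16/15).
Solving gives a_0 = -1, a_1 = 19/5, a_2 = -1, so
  g(x) = -x^2 + 19*x/5 - 1.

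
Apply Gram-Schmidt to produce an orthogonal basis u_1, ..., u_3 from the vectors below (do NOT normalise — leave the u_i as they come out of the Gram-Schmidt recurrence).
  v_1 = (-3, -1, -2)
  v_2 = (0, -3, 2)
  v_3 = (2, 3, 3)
Orthogonal basis:
  u_1 = (-3, -1, -2)
  u_2 = (-3/14, -43/14, 13/7)
  u_3 = (-232/181, 174/181, 261/181)

Apply the Gram-Schmidt recurrence
  u_1 = v_1
  u_i = v_i − Σ_{j<i} ((v_i · u_j) / (u_j · u_j)) · u_j.

Step by step this gives:
  u_1 = (-3, -1, -2)
  u_2 = (-3/14, -43/14, 13/7)
  u_3 = (-232/181, 174/181, 261/181)

Orthogonality check:
  u_2 · u_1 = 0 (should be 0)
  u_3 · u_1 = 0 (should be 0)
  u_3 · u_2 = 0 (should be 0)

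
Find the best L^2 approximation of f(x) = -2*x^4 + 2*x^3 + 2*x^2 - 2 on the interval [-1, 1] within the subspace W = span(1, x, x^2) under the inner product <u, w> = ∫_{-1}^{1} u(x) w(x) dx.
g(x) = 2*x^2/7 + 6*x/5 - 64/35

The best approximation g ∈ W is the orthogonal projection of f onto W. Writing g = a_0 + a_1 x + a_2 x^2, the coefficients solve the normal equations G · a = b where
  G_{ij} = <φ_i, φ_j> and b_i = <f, φ_i>, with φ_0 = 1, φ_1 = x, φ_2 = x^2.
G =
  [2, 0, 2/3]
  [0, 2/3, 0]
  [2/3, 0, 2/5],
b = (-52/15, 4/5, -116/105).
Solving gives a_0 = -64/35, a_1 = 6/5, a_2 = 2/7, so
  g(x) = 2*x^2/7 + 6*x/5 - 64/35.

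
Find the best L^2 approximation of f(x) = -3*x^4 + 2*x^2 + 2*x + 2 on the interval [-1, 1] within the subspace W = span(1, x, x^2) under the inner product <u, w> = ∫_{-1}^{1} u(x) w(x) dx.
g(x) = -4*x^2/7 + 2*x + 79/35

The best approximation g ∈ W is the orthogonal projection of f onto W. Writing g = a_0 + a_1 x + a_2 x^2, the coefficients solve the normal equations G · a = b where
  G_{ij} = <φ_i, φ_j> and b_i = <f, φ_i>, with φ_0 = 1, φ_1 = x, φ_2 = x^2.
G =
  [2, 0, 2/3]
  [0, 2/3, 0]
  [2/3, 0, 2/5],
b = (62/15, 4/3, 134/105).
Solving gives a_0 = 79/35, a_1 = 2, a_2 = -4/7, so
  g(x) = -4*x^2/7 + 2*x + 79/35.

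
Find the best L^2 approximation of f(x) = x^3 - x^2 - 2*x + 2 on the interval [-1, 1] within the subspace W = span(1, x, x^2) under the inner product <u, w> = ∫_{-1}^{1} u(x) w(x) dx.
g(x) = -x^2 - 7*x/5 + 2

The best approximation g ∈ W is the orthogonal projection of f onto W. Writing g = a_0 + a_1 x + a_2 x^2, the coefficients solve the normal equations G · a = b where
  G_{ij} = <φ_i, φ_j> and b_i = <f, φ_i>, with φ_0 = 1, φ_1 = x, φ_2 = x^2.
G =
  [2, 0, 2/3]
  [0, 2/3, 0]
  [2/3, 0, 2/5],
b = (10/3, -14/15, 14/15).
Solving gives a_0 = 2, a_1 = -7/5, a_2 = -1, so
  g(x) = -x^2 - 7*x/5 + 2.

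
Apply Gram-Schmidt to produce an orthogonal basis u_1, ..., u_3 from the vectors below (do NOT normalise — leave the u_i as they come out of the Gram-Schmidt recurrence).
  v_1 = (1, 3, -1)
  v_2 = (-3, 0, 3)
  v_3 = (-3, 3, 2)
Orthogonal basis:
  u_1 = (1, 3, -1)
  u_2 = (-27/11, 18/11, 27/11)
  u_3 = (-1/2, 0, -1/2)

Apply the Gram-Schmidt recurrence
  u_1 = v_1
  u_i = v_i − Σ_{j<i} ((v_i · u_j) / (u_j · u_j)) · u_j.

Step by step this gives:
  u_1 = (1, 3, -1)
  u_2 = (-27/11, 18/11, 27/11)
  u_3 = (-1/2, 0, -1/2)

Orthogonality check:
  u_2 · u_1 = 0 (should be 0)
  u_3 · u_1 = 0 (should be 0)
  u_3 · u_2 = 0 (should be 0)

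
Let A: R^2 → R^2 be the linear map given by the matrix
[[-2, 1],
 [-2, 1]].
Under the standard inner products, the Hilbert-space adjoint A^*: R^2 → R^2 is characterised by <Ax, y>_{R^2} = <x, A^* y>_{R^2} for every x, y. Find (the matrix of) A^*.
A^* = A^T =
[[-2, -2],
 [1, 1]]

For real matrices with standard dot products, the defining identity <Ax, y> = <x, A^* y> gives (Ax)^T y = x^T (A^*) y, i.e. x^T A^T y = x^T (A^*) y. Since this holds for all x, y, we must have A^* = A^T. Therefore
A^* =
[[-2, -2],
 [1, 1]].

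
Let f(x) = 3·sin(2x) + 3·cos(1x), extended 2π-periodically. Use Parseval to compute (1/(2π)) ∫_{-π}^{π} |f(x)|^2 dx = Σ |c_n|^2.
Σ |c_n|^2 = 9

Expand |f|^2 and use orthogonality of {sin(nx), cos(mx)} on [-π, π]:
  ∫_{-π}^{π} sin(nx)^2 dx = π, ∫ cos(mx)^2 dx = π, and cross terms integrate to 0.
So ∫_{-π}^{π} f(x)^2 dx = 3^2 · π + 3^2 · π = (9 + 9)π.
Divide by 2π: (9 + 9)/2 = 9.
By Parseval, this equals Σ |c_n|^2.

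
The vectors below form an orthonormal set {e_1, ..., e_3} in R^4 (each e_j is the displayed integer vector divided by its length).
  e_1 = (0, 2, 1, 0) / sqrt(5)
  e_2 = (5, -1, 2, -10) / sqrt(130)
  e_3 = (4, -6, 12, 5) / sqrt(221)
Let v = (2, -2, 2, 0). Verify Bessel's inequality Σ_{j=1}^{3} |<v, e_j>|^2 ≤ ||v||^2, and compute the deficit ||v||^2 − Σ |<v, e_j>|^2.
Σ |<v, e_j>|^2 = 196/17; ||v||^2 = 12; deficit = 8/17

Write each e_j = u_j / sqrt(<u_j, u_j>) where u_j is the displayed integer vector. Then <v, e_j> = <v, u_j> / sqrt(<u_j, u_j>), so |<v, e_j>|^2 = <v, u_j>^2 / <u_j, u_j>.
Coefficients: <v, e_1> = -2/sqrt(5), <v, e_2> = 16/sqrt(130), <v, e_3> = 44/sqrt(221).
Square and sum: Σ |<v, e_j>|^2 = 196/17.
Compute ||v||^2 = v·v = 12.
Deficit = 12 − 196/17 = 8/17 ≥ 0, confirming Bessel's inequality. (The deficit equals ||v − Σ <v,e_j> e_j||^2, the squared distance from v to span{e_j}.)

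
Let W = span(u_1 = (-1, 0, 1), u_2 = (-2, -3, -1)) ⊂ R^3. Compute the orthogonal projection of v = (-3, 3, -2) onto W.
proj_W(v) = (-1/3, 1/3, 2/3)

Set up U = [u_1 | ... | u_2] ∈ R^(3×2). The projector onto W = col(U) is P = U (U^T U)^(-1) U^T.
Compute U^T U =
  [2, 1]
  [1, 14],
and U^T v = (1, -1).
Solve U^T U · c = U^T v for the coefficients: c = (5/9, -1/9). The projection is proj_W(v) = U c.
Check: (v - proj_W(v)) · u_1 = 0  (should be 0).
Check: (v - proj_W(v)) · u_2 = 0  (should be 0).
Result: proj_W(v) = (-1/3, 1/3, 2/3).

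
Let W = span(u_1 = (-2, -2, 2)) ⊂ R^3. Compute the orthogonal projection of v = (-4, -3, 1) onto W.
proj_W(v) = (-8/3, -8/3, 8/3)

Set up U = [u_1 | ... | u_1] ∈ R^(3×1). The projector onto W = col(U) is P = U (U^T U)^(-1) U^T.
Compute U^T U =
  [12],
and U^T v = (16).
Solve U^T U · c = U^T v for the coefficients: c = (4/3). The projection is proj_W(v) = U c.
Check: (v - proj_W(v)) · u_1 = 0  (should be 0).
Result: proj_W(v) = (-8/3, -8/3, 8/3).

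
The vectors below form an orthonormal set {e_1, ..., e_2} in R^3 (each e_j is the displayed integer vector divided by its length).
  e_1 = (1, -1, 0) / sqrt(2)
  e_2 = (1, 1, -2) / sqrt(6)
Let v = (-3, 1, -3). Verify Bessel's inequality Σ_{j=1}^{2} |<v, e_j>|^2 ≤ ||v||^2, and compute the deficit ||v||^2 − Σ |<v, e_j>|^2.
Σ |<v, e_j>|^2 = 32/3; ||v||^2 = 19; deficit = 25/3

Write each e_j = u_j / sqrt(<u_j, u_j>) where u_j is the displayed integer vector. Then <v, e_j> = <v, u_j> / sqrt(<u_j, u_j>), so |<v, e_j>|^2 = <v, u_j>^2 / <u_j, u_j>.
Coefficients: <v, e_1> = -4/sqrt(2), <v, e_2> = 4/sqrt(6).
Square and sum: Σ |<v, e_j>|^2 = 32/3.
Compute ||v||^2 = v·v = 19.
Deficit = 19 − 32/3 = 25/3 ≥ 0, confirming Bessel's inequality. (The deficit equals ||v − Σ <v,e_j> e_j||^2, the squared distance from v to span{e_j}.)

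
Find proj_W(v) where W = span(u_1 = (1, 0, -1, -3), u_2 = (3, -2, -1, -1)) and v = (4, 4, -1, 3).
proj_W(v) = (19/29, -25/29, 6/29, 43/29)

Set up U = [u_1 | ... | u_2] ∈ R^(4×2). The projector onto W = col(U) is P = U (U^T U)^(-1) U^T.
Compute U^T U =
  [11, 7]
  [7, 15],
and U^T v = (-4, 2).
Solve U^T U · c = U^T v for the coefficients: c = (-37/58, 25/58). The projection is proj_W(v) = U c.
Check: (v - proj_W(v)) · u_1 = 0  (should be 0).
Check: (v - proj_W(v)) · u_2 = 0  (should be 0).
Result: proj_W(v) = (19/29, -25/29, 6/29, 43/29).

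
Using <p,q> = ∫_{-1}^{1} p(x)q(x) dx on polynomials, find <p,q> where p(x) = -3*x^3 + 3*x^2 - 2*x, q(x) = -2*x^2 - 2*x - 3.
<p,q> = -10/3

Expand the product: p(x)·q(x) = 6*x^5 + 7*x^3 - 5*x^2 + 6*x.
∫_{-1}^{1} of each monomial x^k gives [2/(k+1) if k even, 0 if k odd]. Integrating term-by-term (or equivalently evaluating the antiderivative F(x) = x^6 + 7*x^4/4 - 5*x^3/3 + 3*x^2 at the endpoints):
  F(1) − F(−1) = 49/12 − (89/12) = -10/3.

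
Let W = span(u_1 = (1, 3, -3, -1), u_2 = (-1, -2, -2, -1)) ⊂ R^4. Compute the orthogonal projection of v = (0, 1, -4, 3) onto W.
proj_W(v) = (3/10, 6/5, -12/5, -9/10)

Set up U = [u_1 | ... | u_2] ∈ R^(4×2). The projector onto W = col(U) is P = U (U^T U)^(-1) U^T.
Compute U^T U =
  [20, 0]
  [0, 10],
and U^T v = (12, 3).
Solve U^T U · c = U^T v for the coefficients: c = (3/5, 3/10). The projection is proj_W(v) = U c.
Check: (v - proj_W(v)) · u_1 = 0  (should be 0).
Check: (v - proj_W(v)) · u_2 = 0  (should be 0).
Result: proj_W(v) = (3/10, 6/5, -12/5, -9/10).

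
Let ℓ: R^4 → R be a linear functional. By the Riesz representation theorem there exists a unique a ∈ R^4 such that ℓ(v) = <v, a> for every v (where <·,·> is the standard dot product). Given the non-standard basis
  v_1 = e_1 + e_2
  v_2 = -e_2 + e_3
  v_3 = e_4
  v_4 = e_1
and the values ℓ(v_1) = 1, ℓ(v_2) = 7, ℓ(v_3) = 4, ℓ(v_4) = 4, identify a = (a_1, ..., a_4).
a = (4, -3, 4, 4)

Write a = (a_1, ..., a_4) in the standard basis. For each basis vector v_i, ℓ(v_i) = <v_i, a> is a linear equation in the a_j's. Collect the n equations into a matrix system V a = ℓ, where row i of V is v_i (expressed in the standard basis). Since V is invertible (lower-triangular with 1s on the diagonal, up to permutation), solve by back-substitution:
  V =
[[1, 1, 0, 0],
 [0, -1, 1, 0],
 [0, 0, 0, 1],
 [1, 0, 0, 0]]
  V a = (1, 7, 4, 4)
Solving gives a = (4, -3, 4, 4).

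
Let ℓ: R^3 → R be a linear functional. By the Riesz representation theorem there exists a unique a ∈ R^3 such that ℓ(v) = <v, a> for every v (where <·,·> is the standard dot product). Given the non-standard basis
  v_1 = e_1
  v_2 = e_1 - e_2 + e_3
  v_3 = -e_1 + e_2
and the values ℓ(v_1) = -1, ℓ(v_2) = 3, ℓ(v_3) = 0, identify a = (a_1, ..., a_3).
a = (-1, -1, 3)

Write a = (a_1, ..., a_3) in the standard basis. For each basis vector v_i, ℓ(v_i) = <v_i, a> is a linear equation in the a_j's. Collect the n equations into a matrix system V a = ℓ, where row i of V is v_i (expressed in the standard basis). Since V is invertible (lower-triangular with 1s on the diagonal, up to permutation), solve by back-substitution:
  V =
[[1, 0, 0],
 [1, -1, 1],
 [-1, 1, 0]]
  V a = (-1, 3, 0)
Solving gives a = (-1, -1, 3).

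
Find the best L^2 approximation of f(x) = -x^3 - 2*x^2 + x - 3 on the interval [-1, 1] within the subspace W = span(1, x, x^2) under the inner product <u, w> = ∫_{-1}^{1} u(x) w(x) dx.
g(x) = -2*x^2 + 2*x/5 - 3

The best approximation g ∈ W is the orthogonal projection of f onto W. Writing g = a_0 + a_1 x + a_2 x^2, the coefficients solve the normal equations G · a = b where
  G_{ij} = <φ_i, φ_j> and b_i = <f, φ_i>, with φ_0 = 1, φ_1 = x, φ_2 = x^2.
G =
  [2, 0, 2/3]
  [0, 2/3, 0]
  [2/3, 0, 2/5],
b = (-22/3, 4/15, -14/5).
Solving gives a_0 = -3, a_1 = 2/5, a_2 = -2, so
  g(x) = -2*x^2 + 2*x/5 - 3.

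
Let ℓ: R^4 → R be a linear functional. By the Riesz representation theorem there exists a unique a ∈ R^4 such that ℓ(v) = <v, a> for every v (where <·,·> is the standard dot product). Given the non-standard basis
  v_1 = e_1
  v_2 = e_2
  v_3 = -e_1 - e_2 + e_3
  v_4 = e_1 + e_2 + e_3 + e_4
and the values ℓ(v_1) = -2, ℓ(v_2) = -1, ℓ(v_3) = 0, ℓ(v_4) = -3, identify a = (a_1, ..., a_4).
a = (-2, -1, -3, 3)

Write a = (a_1, ..., a_4) in the standard basis. For each basis vector v_i, ℓ(v_i) = <v_i, a> is a linear equation in the a_j's. Collect the n equations into a matrix system V a = ℓ, where row i of V is v_i (expressed in the standard basis). Since V is invertible (lower-triangular with 1s on the diagonal, up to permutation), solve by back-substitution:
  V =
[[1, 0, 0, 0],
 [0, 1, 0, 0],
 [-1, -1, 1, 0],
 [1, 1, 1, 1]]
  V a = (-2, -1, 0, -3)
Solving gives a = (-2, -1, -3, 3).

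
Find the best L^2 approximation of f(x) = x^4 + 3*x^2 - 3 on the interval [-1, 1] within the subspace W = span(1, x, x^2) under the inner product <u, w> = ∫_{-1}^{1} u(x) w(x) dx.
g(x) = 27*x^2/7 - 108/35

The best approximation g ∈ W is the orthogonal projection of f onto W. Writing g = a_0 + a_1 x + a_2 x^2, the coefficients solve the normal equations G · a = b where
  G_{ij} = <φ_i, φ_j> and b_i = <f, φ_i>, with φ_0 = 1, φ_1 = x, φ_2 = x^2.
G =
  [2, 0, 2/3]
  [0, 2/3, 0]
  [2/3, 0, 2/5],
b = (-18/5, 0, -18/35).
Solving gives a_0 = -108/35, a_1 = 0, a_2 = 27/7, so
  g(x) = 27*x^2/7 - 108/35.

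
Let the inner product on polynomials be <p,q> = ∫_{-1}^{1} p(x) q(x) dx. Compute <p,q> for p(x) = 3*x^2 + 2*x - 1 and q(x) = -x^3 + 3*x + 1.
<p,q> = 16/5

Expand the product: p(x)·q(x) = -3*x^5 - 2*x^4 + 10*x^3 + 9*x^2 - x - 1.
∫_{-1}^{1} of each monomial x^k gives [2/(k+1) if k even, 0 if k odd]. Integrating term-by-term (or equivalently evaluating the antiderivative F(x) = -x^6/2 - 2*x^5/5 + 5*x^4/2 + 3*x^3 - x^2/2 - x at the endpoints):
  F(1) − F(−1) = 31/10 − (-1/10) = 16/5.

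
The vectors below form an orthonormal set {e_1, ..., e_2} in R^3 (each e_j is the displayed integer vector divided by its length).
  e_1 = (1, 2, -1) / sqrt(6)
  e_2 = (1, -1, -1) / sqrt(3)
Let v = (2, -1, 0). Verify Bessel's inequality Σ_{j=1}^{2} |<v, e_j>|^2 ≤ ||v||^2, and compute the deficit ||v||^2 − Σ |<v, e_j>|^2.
Σ |<v, e_j>|^2 = 3; ||v||^2 = 5; deficit = 2

Write each e_j = u_j / sqrt(<u_j, u_j>) where u_j is the displayed integer vector. Then <v, e_j> = <v, u_j> / sqrt(<u_j, u_j>), so |<v, e_j>|^2 = <v, u_j>^2 / <u_j, u_j>.
Coefficients: <v, e_1> = 0/sqrt(6), <v, e_2> = 3/sqrt(3).
Square and sum: Σ |<v, e_j>|^2 = 3.
Compute ||v||^2 = v·v = 5.
Deficit = 5 − 3 = 2 ≥ 0, confirming Bessel's inequality. (The deficit equals ||v − Σ <v,e_j> e_j||^2, the squared distance from v to span{e_j}.)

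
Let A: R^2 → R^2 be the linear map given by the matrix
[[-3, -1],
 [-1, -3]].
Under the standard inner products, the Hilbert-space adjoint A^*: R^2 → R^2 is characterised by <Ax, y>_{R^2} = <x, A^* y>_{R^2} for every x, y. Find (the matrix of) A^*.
A^* = A^T =
[[-3, -1],
 [-1, -3]]

For real matrices with standard dot products, the defining identity <Ax, y> = <x, A^* y> gives (Ax)^T y = x^T (A^*) y, i.e. x^T A^T y = x^T (A^*) y. Since this holds for all x, y, we must have A^* = A^T. Therefore
A^* =
[[-3, -1],
 [-1, -3]].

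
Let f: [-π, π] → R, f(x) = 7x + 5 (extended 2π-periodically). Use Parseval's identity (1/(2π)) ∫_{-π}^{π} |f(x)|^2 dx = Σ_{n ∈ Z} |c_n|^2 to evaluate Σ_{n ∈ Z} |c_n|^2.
Σ |c_n|^2 = 49π^2/3 + 25

Expand and integrate term by term over [-π, π]:
  ∫ (7x)^2 dx = 49·(2π^3/3); ∫ 2·7·(5)·x dx = 0 (odd integrand); ∫ 5^2 dx = 25·2π.
So (1/(2π)) ∫_{-π}^{π} (7x + 5)^2 dx = 49π^2/3 + 25 = 49π^2/3 + 25.
Parseval ⇒ Σ |c_n|^2 = 49π^2/3 + 25.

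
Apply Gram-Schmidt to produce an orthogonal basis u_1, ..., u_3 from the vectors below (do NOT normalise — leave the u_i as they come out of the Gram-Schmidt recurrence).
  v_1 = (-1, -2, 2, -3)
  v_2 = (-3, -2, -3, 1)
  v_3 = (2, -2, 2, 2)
Orthogonal basis:
  u_1 = (-1, -2, 2, -3)
  u_2 = (-28/9, -20/9, -25/9, 2/3)
  u_3 = (242/205, -106/41, 52/41, 446/205)

Apply the Gram-Schmidt recurrence
  u_1 = v_1
  u_i = v_i − Σ_{j<i} ((v_i · u_j) / (u_j · u_j)) · u_j.

Step by step this gives:
  u_1 = (-1, -2, 2, -3)
  u_2 = (-28/9, -20/9, -25/9, 2/3)
  u_3 = (242/205, -106/41, 52/41, 446/205)

Orthogonality check:
  u_2 · u_1 = 0 (should be 0)
  u_3 · u_1 = 0 (should be 0)
  u_3 · u_2 = 0 (should be 0)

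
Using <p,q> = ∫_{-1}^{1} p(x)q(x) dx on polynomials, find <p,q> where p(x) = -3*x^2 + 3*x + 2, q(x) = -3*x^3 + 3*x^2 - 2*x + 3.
<p,q> = -6/5

Expand the product: p(x)·q(x) = 9*x^5 - 18*x^4 + 9*x^3 - 9*x^2 + 5*x + 6.
∫_{-1}^{1} of each monomial x^k gives [2/(k+1) if k even, 0 if k odd]. Integrating term-by-term (or equivalently evaluating the antiderivative F(x) = 3*x^6/2 - 18*x^5/5 + 9*x^4/4 - 3*x^3 + 5*x^2/2 + 6*x at the endpoints):
  F(1) − F(−1) = 113/20 − (137/20) = -6/5.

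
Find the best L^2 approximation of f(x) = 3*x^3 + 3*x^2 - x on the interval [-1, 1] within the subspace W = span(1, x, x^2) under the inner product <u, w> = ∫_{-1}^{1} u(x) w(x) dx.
g(x) = 3*x^2 + 4*x/5

The best approximation g ∈ W is the orthogonal projection of f onto W. Writing g = a_0 + a_1 x + a_2 x^2, the coefficients solve the normal equations G · a = b where
  G_{ij} = <φ_i, φ_j> and b_i = <f, φ_i>, with φ_0 = 1, φ_1 = x, φ_2 = x^2.
G =
  [2, 0, 2/3]
  [0, 2/3, 0]
  [2/3, 0, 2/5],
b = (2, 8/15, 6/5).
Solving gives a_0 = 0, a_1 = 4/5, a_2 = 3, so
  g(x) = 3*x^2 + 4*x/5.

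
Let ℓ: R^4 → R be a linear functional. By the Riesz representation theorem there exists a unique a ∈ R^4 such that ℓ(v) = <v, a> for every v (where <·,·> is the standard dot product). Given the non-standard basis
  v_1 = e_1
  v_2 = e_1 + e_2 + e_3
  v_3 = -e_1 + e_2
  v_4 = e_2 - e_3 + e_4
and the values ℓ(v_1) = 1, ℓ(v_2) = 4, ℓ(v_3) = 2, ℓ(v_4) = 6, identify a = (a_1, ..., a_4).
a = (1, 3, 0, 3)

Write a = (a_1, ..., a_4) in the standard basis. For each basis vector v_i, ℓ(v_i) = <v_i, a> is a linear equation in the a_j's. Collect the n equations into a matrix system V a = ℓ, where row i of V is v_i (expressed in the standard basis). Since V is invertible (lower-triangular with 1s on the diagonal, up to permutation), solve by back-substitution:
  V =
[[1, 0, 0, 0],
 [1, 1, 1, 0],
 [-1, 1, 0, 0],
 [0, 1, -1, 1]]
  V a = (1, 4, 2, 6)
Solving gives a = (1, 3, 0, 3).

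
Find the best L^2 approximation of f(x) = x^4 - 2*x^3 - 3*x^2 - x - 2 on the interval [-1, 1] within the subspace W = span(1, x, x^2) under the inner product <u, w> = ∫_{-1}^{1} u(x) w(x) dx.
g(x) = -15*x^2/7 - 11*x/5 - 73/35

The best approximation g ∈ W is the orthogonal projection of f onto W. Writing g = a_0 + a_1 x + a_2 x^2, the coefficients solve the normal equations G · a = b where
  G_{ij} = <φ_i, φ_j> and b_i = <f, φ_i>, with φ_0 = 1, φ_1 = x, φ_2 = x^2.
G =
  [2, 0, 2/3]
  [0, 2/3, 0]
  [2/3, 0, 2/5],
b = (-28/5, -22/15, -236/105).
Solving gives a_0 = -73/35, a_1 = -11/5, a_2 = -15/7, so
  g(x) = -15*x^2/7 - 11*x/5 - 73/35.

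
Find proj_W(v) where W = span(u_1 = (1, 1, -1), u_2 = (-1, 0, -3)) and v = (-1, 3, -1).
proj_W(v) = (8/13, 11/13, -20/13)

Set up U = [u_1 | ... | u_2] ∈ R^(3×2). The projector onto W = col(U) is P = U (U^T U)^(-1) U^T.
Compute U^T U =
  [3, 2]
  [2, 10],
and U^T v = (3, 4).
Solve U^T U · c = U^T v for the coefficients: c = (11/13, 3/13). The projection is proj_W(v) = U c.
Check: (v - proj_W(v)) · u_1 = 0  (should be 0).
Check: (v - proj_W(v)) · u_2 = 0  (should be 0).
Result: proj_W(v) = (8/13, 11/13, -20/13).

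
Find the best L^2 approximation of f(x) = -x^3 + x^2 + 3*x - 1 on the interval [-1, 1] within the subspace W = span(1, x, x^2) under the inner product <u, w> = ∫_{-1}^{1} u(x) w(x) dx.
g(x) = x^2 + 12*x/5 - 1

The best approximation g ∈ W is the orthogonal projection of f onto W. Writing g = a_0 + a_1 x + a_2 x^2, the coefficients solve the normal equations G · a = b where
  G_{ij} = <φ_i, φ_j> and b_i = <f, φ_i>, with φ_0 = 1, φ_1 = x, φ_2 = x^2.
G =
  [2, 0, 2/3]
  [0, 2/3, 0]
  [2/3, 0, 2/5],
b = (-4/3, 8/5, -4/15).
Solving gives a_0 = -1, a_1 = 12/5, a_2 = 1, so
  g(x) = x^2 + 12*x/5 - 1.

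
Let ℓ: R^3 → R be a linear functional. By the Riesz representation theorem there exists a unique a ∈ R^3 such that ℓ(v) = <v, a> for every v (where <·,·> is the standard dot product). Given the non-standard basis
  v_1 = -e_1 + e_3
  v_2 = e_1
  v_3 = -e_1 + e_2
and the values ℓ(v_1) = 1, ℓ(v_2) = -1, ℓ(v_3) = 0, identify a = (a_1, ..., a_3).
a = (-1, -1, 0)

Write a = (a_1, ..., a_3) in the standard basis. For each basis vector v_i, ℓ(v_i) = <v_i, a> is a linear equation in the a_j's. Collect the n equations into a matrix system V a = ℓ, where row i of V is v_i (expressed in the standard basis). Since V is invertible (lower-triangular with 1s on the diagonal, up to permutation), solve by back-substitution:
  V =
[[-1, 0, 1],
 [1, 0, 0],
 [-1, 1, 0]]
  V a = (1, -1, 0)
Solving gives a = (-1, -1, 0).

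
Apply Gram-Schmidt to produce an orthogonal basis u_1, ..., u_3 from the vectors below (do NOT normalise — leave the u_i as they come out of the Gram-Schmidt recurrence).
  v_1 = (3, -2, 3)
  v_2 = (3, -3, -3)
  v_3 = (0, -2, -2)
Orthogonal basis:
  u_1 = (3, -2, 3)
  u_2 = (24/11, -27/11, -42/11)
  u_3 = (-25/31, -30/31, 5/31)

Apply the Gram-Schmidt recurrence
  u_1 = v_1
  u_i = v_i − Σ_{j<i} ((v_i · u_j) / (u_j · u_j)) · u_j.

Step by step this gives:
  u_1 = (3, -2, 3)
  u_2 = (24/11, -27/11, -42/11)
  u_3 = (-25/31, -30/31, 5/31)

Orthogonality check:
  u_2 · u_1 = 0 (should be 0)
  u_3 · u_1 = 0 (should be 0)
  u_3 · u_2 = 0 (should be 0)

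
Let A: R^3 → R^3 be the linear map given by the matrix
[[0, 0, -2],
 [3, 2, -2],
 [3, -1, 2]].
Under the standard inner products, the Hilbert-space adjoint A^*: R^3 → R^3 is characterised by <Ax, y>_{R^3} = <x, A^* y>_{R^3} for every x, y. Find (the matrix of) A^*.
A^* = A^T =
[[0, 3, 3],
 [0, 2, -1],
 [-2, -2, 2]]

For real matrices with standard dot products, the defining identity <Ax, y> = <x, A^* y> gives (Ax)^T y = x^T (A^*) y, i.e. x^T A^T y = x^T (A^*) y. Since this holds for all x, y, we must have A^* = A^T. Therefore
A^* =
[[0, 3, 3],
 [0, 2, -1],
 [-2, -2, 2]].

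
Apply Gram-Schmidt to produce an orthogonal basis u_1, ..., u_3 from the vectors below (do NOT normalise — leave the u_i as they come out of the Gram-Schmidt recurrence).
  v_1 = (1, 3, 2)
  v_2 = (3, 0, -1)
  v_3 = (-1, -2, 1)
Orthogonal basis:
  u_1 = (1, 3, 2)
  u_2 = (41/14, -3/14, -8/7)
  u_3 = (60/139, -140/139, 180/139)

Apply the Gram-Schmidt recurrence
  u_1 = v_1
  u_i = v_i − Σ_{j<i} ((v_i · u_j) / (u_j · u_j)) · u_j.

Step by step this gives:
  u_1 = (1, 3, 2)
  u_2 = (41/14, -3/14, -8/7)
  u_3 = (60/139, -140/139, 180/139)

Orthogonality check:
  u_2 · u_1 = 0 (should be 0)
  u_3 · u_1 = 0 (should be 0)
  u_3 · u_2 = 0 (should be 0)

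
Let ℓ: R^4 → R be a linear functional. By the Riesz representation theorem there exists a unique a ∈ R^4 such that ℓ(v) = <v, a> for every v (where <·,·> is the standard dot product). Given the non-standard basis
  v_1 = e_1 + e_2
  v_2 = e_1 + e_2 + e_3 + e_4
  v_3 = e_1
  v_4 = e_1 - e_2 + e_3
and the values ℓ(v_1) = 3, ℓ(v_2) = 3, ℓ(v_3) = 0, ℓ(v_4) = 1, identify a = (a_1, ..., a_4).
a = (0, 3, 4, -4)

Write a = (a_1, ..., a_4) in the standard basis. For each basis vector v_i, ℓ(v_i) = <v_i, a> is a linear equation in the a_j's. Collect the n equations into a matrix system V a = ℓ, where row i of V is v_i (expressed in the standard basis). Since V is invertible (lower-triangular with 1s on the diagonal, up to permutation), solve by back-substitution:
  V =
[[1, 1, 0, 0],
 [1, 1, 1, 1],
 [1, 0, 0, 0],
 [1, -1, 1, 0]]
  V a = (3, 3, 0, 1)
Solving gives a = (0, 3, 4, -4).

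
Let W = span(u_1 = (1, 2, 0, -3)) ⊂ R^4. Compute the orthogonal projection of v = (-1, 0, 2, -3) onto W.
proj_W(v) = (4/7, 8/7, 0, -12/7)

Set up U = [u_1 | ... | u_1] ∈ R^(4×1). The projector onto W = col(U) is P = U (U^T U)^(-1) U^T.
Compute U^T U =
  [14],
and U^T v = (8).
Solve U^T U · c = U^T v for the coefficients: c = (4/7). The projection is proj_W(v) = U c.
Check: (v - proj_W(v)) · u_1 = 0  (should be 0).
Result: proj_W(v) = (4/7, 8/7, 0, -12/7).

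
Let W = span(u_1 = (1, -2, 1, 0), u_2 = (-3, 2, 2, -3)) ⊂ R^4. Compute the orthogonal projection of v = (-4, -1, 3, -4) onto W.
proj_W(v) = (-353/131, 14/131, 512/131, -519/131)

Set up U = [u_1 | ... | u_2] ∈ R^(4×2). The projector onto W = col(U) is P = U (U^T U)^(-1) U^T.
Compute U^T U =
  [6, -5]
  [-5, 26],
and U^T v = (1, 28).
Solve U^T U · c = U^T v for the coefficients: c = (166/131, 173/131). The projection is proj_W(v) = U c.
Check: (v - proj_W(v)) · u_1 = 0  (should be 0).
Check: (v - proj_W(v)) · u_2 = 0  (should be 0).
Result: proj_W(v) = (-353/131, 14/131, 512/131, -519/131).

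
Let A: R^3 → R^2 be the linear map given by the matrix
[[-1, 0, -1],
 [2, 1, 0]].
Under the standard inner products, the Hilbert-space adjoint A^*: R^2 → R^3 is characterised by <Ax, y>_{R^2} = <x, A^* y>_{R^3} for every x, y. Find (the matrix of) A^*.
A^* = A^T =
[[-1, 2],
 [0, 1],
 [-1, 0]]

For real matrices with standard dot products, the defining identity <Ax, y> = <x, A^* y> gives (Ax)^T y = x^T (A^*) y, i.e. x^T A^T y = x^T (A^*) y. Since this holds for all x, y, we must have A^* = A^T. Therefore
A^* =
[[-1, 2],
 [0, 1],
 [-1, 0]].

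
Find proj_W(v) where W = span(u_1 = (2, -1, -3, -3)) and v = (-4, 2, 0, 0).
proj_W(v) = (-20/23, 10/23, 30/23, 30/23)

Set up U = [u_1 | ... | u_1] ∈ R^(4×1). The projector onto W = col(U) is P = U (U^T U)^(-1) U^T.
Compute U^T U =
  [23],
and U^T v = (-10).
Solve U^T U · c = U^T v for the coefficients: c = (-10/23). The projection is proj_W(v) = U c.
Check: (v - proj_W(v)) · u_1 = 0  (should be 0).
Result: proj_W(v) = (-20/23, 10/23, 30/23, 30/23).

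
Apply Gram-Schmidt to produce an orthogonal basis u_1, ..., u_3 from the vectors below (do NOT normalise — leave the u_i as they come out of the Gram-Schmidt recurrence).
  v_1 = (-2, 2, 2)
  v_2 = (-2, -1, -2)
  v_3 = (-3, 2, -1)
Orthogonal basis:
  u_1 = (-2, 2, 2)
  u_2 = (-7/3, -2/3, -5/3)
  u_3 = (4/13, 16/13, -12/13)

Apply the Gram-Schmidt recurrence
  u_1 = v_1
  u_i = v_i − Σ_{j<i} ((v_i · u_j) / (u_j · u_j)) · u_j.

Step by step this gives:
  u_1 = (-2, 2, 2)
  u_2 = (-7/3, -2/3, -5/3)
  u_3 = (4/13, 16/13, -12/13)

Orthogonality check:
  u_2 · u_1 = 0 (should be 0)
  u_3 · u_1 = 0 (should be 0)
  u_3 · u_2 = 0 (should be 0)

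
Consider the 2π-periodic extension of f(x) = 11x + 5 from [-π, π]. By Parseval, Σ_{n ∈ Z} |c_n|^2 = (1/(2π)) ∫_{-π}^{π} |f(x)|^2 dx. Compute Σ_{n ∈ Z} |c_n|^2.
Σ |c_n|^2 = 121π^2/3 + 25

Expand and integrate term by term over [-π, π]:
  ∫ (11x)^2 dx = 121·(2π^3/3); ∫ 2·11·(5)·x dx = 0 (odd integrand); ∫ 5^2 dx = 25·2π.
So (1/(2π)) ∫_{-π}^{π} (11x + 5)^2 dx = 121π^2/3 + 25 = 121π^2/3 + 25.
Parseval ⇒ Σ |c_n|^2 = 121π^2/3 + 25.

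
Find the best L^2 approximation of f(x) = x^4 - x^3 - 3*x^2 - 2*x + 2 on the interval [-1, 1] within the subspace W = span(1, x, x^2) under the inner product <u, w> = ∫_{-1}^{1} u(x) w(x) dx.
g(x) = -15*x^2/7 - 13*x/5 + 67/35

The best approximation g ∈ W is the orthogonal projection of f onto W. Writing g = a_0 + a_1 x + a_2 x^2, the coefficients solve the normal equations G · a = b where
  G_{ij} = <φ_i, φ_j> and b_i = <f, φ_i>, with φ_0 = 1, φ_1 = x, φ_2 = x^2.
G =
  [2, 0, 2/3]
  [0, 2/3, 0]
  [2/3, 0, 2/5],
b = (12/5, -26/15, 44/105).
Solving gives a_0 = 67/35, a_1 = -13/5, a_2 = -15/7, so
  g(x) = -15*x^2/7 - 13*x/5 + 67/35.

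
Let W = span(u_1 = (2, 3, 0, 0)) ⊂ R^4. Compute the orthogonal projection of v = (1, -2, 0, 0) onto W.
proj_W(v) = (-8/13, -12/13, 0, 0)

Set up U = [u_1 | ... | u_1] ∈ R^(4×1). The projector onto W = col(U) is P = U (U^T U)^(-1) U^T.
Compute U^T U =
  [13],
and U^T v = (-4).
Solve U^T U · c = U^T v for the coefficients: c = (-4/13). The projection is proj_W(v) = U c.
Check: (v - proj_W(v)) · u_1 = 0  (should be 0).
Result: proj_W(v) = (-8/13, -12/13, 0, 0).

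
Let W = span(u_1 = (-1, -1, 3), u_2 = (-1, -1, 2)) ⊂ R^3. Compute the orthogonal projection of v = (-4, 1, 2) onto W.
proj_W(v) = (-3/2, -3/2, 2)

Set up U = [u_1 | ... | u_2] ∈ R^(3×2). The projector onto W = col(U) is P = U (U^T U)^(-1) U^T.
Compute U^T U =
  [11, 8]
  [8, 6],
and U^T v = (9, 7).
Solve U^T U · c = U^T v for the coefficients: c = (-1, 5/2). The projection is proj_W(v) = U c.
Check: (v - proj_W(v)) · u_1 = 0  (should be 0).
Check: (v - proj_W(v)) · u_2 = 0  (should be 0).
Result: proj_W(v) = (-3/2, -3/2, 2).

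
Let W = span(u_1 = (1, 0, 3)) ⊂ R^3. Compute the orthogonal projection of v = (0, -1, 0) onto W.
proj_W(v) = (0, 0, 0)

Set up U = [u_1 | ... | u_1] ∈ R^(3×1). The projector onto W = col(U) is P = U (U^T U)^(-1) U^T.
Compute U^T U =
  [10],
and U^T v = (0).
Solve U^T U · c = U^T v for the coefficients: c = (0). The projection is proj_W(v) = U c.
Check: (v - proj_W(v)) · u_1 = 0  (should be 0).
Result: proj_W(v) = (0, 0, 0).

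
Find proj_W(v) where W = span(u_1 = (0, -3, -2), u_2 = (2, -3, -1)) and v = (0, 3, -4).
proj_W(v) = (-108/61, 39/61, -28/61)

Set up U = [u_1 | ... | u_2] ∈ R^(3×2). The projector onto W = col(U) is P = U (U^T U)^(-1) U^T.
Compute U^T U =
  [13, 11]
  [11, 14],
and U^T v = (-1, -5).
Solve U^T U · c = U^T v for the coefficients: c = (41/61, -54/61). The projection is proj_W(v) = U c.
Check: (v - proj_W(v)) · u_1 = 0  (should be 0).
Check: (v - proj_W(v)) · u_2 = 0  (should be 0).
Result: proj_W(v) = (-108/61, 39/61, -28/61).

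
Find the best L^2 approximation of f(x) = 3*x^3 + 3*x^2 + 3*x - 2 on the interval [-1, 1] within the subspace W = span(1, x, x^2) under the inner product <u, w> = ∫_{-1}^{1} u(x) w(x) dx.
g(x) = 3*x^2 + 24*x/5 - 2

The best approximation g ∈ W is the orthogonal projection of f onto W. Writing g = a_0 + a_1 x + a_2 x^2, the coefficients solve the normal equations G · a = b where
  G_{ij} = <φ_i, φ_j> and b_i = <f, φ_i>, with φ_0 = 1, φ_1 = x, φ_2 = x^2.
G =
  [2, 0, 2/3]
  [0, 2/3, 0]
  [2/3, 0, 2/5],
b = (-2, 16/5, -2/15).
Solving gives a_0 = -2, a_1 = 24/5, a_2 = 3, so
  g(x) = 3*x^2 + 24*x/5 - 2.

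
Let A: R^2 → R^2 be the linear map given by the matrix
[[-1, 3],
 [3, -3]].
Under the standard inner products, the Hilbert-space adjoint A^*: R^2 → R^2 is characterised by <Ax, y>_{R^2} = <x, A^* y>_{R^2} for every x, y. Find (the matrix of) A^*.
A^* = A^T =
[[-1, 3],
 [3, -3]]

For real matrices with standard dot products, the defining identity <Ax, y> = <x, A^* y> gives (Ax)^T y = x^T (A^*) y, i.e. x^T A^T y = x^T (A^*) y. Since this holds for all x, y, we must have A^* = A^T. Therefore
A^* =
[[-1, 3],
 [3, -3]].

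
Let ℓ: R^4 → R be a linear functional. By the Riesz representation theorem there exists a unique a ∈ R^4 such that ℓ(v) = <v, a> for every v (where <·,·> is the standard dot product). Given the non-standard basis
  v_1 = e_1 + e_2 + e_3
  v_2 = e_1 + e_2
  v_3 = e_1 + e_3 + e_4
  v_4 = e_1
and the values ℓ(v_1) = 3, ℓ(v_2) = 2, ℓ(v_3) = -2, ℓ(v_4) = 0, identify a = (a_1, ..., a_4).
a = (0, 2, 1, -3)

Write a = (a_1, ..., a_4) in the standard basis. For each basis vector v_i, ℓ(v_i) = <v_i, a> is a linear equation in the a_j's. Collect the n equations into a matrix system V a = ℓ, where row i of V is v_i (expressed in the standard basis). Since V is invertible (lower-triangular with 1s on the diagonal, up to permutation), solve by back-substitution:
  V =
[[1, 1, 1, 0],
 [1, 1, 0, 0],
 [1, 0, 1, 1],
 [1, 0, 0, 0]]
  V a = (3, 2, -2, 0)
Solving gives a = (0, 2, 1, -3).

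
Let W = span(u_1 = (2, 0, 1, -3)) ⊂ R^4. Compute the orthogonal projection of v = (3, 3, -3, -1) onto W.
proj_W(v) = (6/7, 0, 3/7, -9/7)

Set up U = [u_1 | ... | u_1] ∈ R^(4×1). The projector onto W = col(U) is P = U (U^T U)^(-1) U^T.
Compute U^T U =
  [14],
and U^T v = (6).
Solve U^T U · c = U^T v for the coefficients: c = (3/7). The projection is proj_W(v) = U c.
Check: (v - proj_W(v)) · u_1 = 0  (should be 0).
Result: proj_W(v) = (6/7, 0, 3/7, -9/7).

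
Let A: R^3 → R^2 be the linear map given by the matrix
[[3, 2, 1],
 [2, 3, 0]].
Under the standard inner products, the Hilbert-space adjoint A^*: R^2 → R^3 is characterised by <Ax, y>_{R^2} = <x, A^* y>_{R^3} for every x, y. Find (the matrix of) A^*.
A^* = A^T =
[[3, 2],
 [2, 3],
 [1, 0]]

For real matrices with standard dot products, the defining identity <Ax, y> = <x, A^* y> gives (Ax)^T y = x^T (A^*) y, i.e. x^T A^T y = x^T (A^*) y. Since this holds for all x, y, we must have A^* = A^T. Therefore
A^* =
[[3, 2],
 [2, 3],
 [1, 0]].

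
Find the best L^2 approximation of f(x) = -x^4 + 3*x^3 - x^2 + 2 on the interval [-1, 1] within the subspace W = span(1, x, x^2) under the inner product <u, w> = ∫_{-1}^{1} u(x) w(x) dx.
g(x) = -13*x^2/7 + 9*x/5 + 73/35

The best approximation g ∈ W is the orthogonal projection of f onto W. Writing g = a_0 + a_1 x + a_2 x^2, the coefficients solve the normal equations G · a = b where
  G_{ij} = <φ_i, φ_j> and b_i = <f, φ_i>, with φ_0 = 1, φ_1 = x, φ_2 = x^2.
G =
  [2, 0, 2/3]
  [0, 2/3, 0]
  [2/3, 0, 2/5],
b = (44/15, 6/5, 68/105).
Solving gives a_0 = 73/35, a_1 = 9/5, a_2 = -13/7, so
  g(x) = -13*x^2/7 + 9*x/5 + 73/35.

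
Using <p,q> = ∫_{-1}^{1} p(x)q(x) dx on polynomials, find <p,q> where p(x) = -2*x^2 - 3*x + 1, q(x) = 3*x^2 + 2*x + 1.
<p,q> = -56/15

Expand the product: p(x)·q(x) = -6*x^4 - 13*x^3 - 5*x^2 - x + 1.
∫_{-1}^{1} of each monomial x^k gives [2/(k+1) if k even, 0 if k odd]. Integrating term-by-term (or equivalently evaluating the antiderivative F(x) = -6*x^5/5 - 13*x^4/4 - 5*x^3/3 - x^2/2 + x at the endpoints):
  F(1) − F(−1) = -337/60 − (-113/60) = -56/15.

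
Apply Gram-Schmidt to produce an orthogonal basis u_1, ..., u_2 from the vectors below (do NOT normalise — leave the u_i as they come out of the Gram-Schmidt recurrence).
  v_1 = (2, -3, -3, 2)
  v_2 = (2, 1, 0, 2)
Orthogonal basis:
  u_1 = (2, -3, -3, 2)
  u_2 = (21/13, 41/26, 15/26, 21/13)

Apply the Gram-Schmidt recurrence
  u_1 = v_1
  u_i = v_i − Σ_{j<i} ((v_i · u_j) / (u_j · u_j)) · u_j.

Step by step this gives:
  u_1 = (2, -3, -3, 2)
  u_2 = (21/13, 41/26, 15/26, 21/13)

Orthogonality check:
  u_2 · u_1 = 0 (should be 0)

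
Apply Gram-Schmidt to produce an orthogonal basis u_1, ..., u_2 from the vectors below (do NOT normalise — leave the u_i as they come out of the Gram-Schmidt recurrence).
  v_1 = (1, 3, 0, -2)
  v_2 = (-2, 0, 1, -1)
Orthogonal basis:
  u_1 = (1, 3, 0, -2)
  u_2 = (-2, 0, 1, -1)

Apply the Gram-Schmidt recurrence
  u_1 = v_1
  u_i = v_i − Σ_{j<i} ((v_i · u_j) / (u_j · u_j)) · u_j.

Step by step this gives:
  u_1 = (1, 3, 0, -2)
  u_2 = (-2, 0, 1, -1)

Orthogonality check:
  u_2 · u_1 = 0 (should be 0)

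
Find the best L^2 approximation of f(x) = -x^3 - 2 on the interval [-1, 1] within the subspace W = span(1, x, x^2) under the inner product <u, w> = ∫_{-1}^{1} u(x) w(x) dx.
g(x) = -3*x/5 - 2

The best approximation g ∈ W is the orthogonal projection of f onto W. Writing g = a_0 + a_1 x + a_2 x^2, the coefficients solve the normal equations G · a = b where
  G_{ij} = <φ_i, φ_j> and b_i = <f, φ_i>, with φ_0 = 1, φ_1 = x, φ_2 = x^2.
G =
  [2, 0, 2/3]
  [0, 2/3, 0]
  [2/3, 0, 2/5],
b = (-4, -2/5, -4/3).
Solving gives a_0 = -2, a_1 = -3/5, a_2 = 0, so
  g(x) = -3*x/5 - 2.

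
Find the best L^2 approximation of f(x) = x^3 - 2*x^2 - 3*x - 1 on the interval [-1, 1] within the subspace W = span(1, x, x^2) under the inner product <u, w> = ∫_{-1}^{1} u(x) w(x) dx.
g(x) = -2*x^2 - 12*x/5 - 1

The best approximation g ∈ W is the orthogonal projection of f onto W. Writing g = a_0 + a_1 x + a_2 x^2, the coefficients solve the normal equations G · a = b where
  G_{ij} = <φ_i, φ_j> and b_i = <f, φ_i>, with φ_0 = 1, φ_1 = x, φ_2 = x^2.
G =
  [2, 0, 2/3]
  [0, 2/3, 0]
  [2/3, 0, 2/5],
b = (-10/3, -8/5, -22/15).
Solving gives a_0 = -1, a_1 = -12/5, a_2 = -2, so
  g(x) = -2*x^2 - 12*x/5 - 1.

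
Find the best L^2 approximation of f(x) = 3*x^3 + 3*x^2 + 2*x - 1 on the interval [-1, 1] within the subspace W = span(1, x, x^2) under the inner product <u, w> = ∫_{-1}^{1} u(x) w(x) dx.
g(x) = 3*x^2 + 19*x/5 - 1

The best approximation g ∈ W is the orthogonal projection of f onto W. Writing g = a_0 + a_1 x + a_2 x^2, the coefficients solve the normal equations G · a = b where
  G_{ij} = <φ_i, φ_j> and b_i = <f, φ_i>, with φ_0 = 1, φ_1 = x, φ_2 = x^2.
G =
  [2, 0, 2/3]
  [0, 2/3, 0]
  [2/3, 0, 2/5],
b = (0, 38/15, 8/15).
Solving gives a_0 = -1, a_1 = 19/5, a_2 = 3, so
  g(x) = 3*x^2 + 19*x/5 - 1.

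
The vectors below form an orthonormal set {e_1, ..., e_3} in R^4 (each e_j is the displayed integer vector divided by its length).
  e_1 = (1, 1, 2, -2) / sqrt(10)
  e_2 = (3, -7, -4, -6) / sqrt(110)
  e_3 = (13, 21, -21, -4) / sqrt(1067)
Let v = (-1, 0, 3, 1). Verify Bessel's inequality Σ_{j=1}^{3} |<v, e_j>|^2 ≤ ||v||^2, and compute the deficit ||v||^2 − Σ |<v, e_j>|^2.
Σ |<v, e_j>|^2 = 1058/97; ||v||^2 = 11; deficit = 9/97

Write each e_j = u_j / sqrt(<u_j, u_j>) where u_j is the displayed integer vector. Then <v, e_j> = <v, u_j> / sqrt(<u_j, u_j>), so |<v, e_j>|^2 = <v, u_j>^2 / <u_j, u_j>.
Coefficients: <v, e_1> = 3/sqrt(10), <v, e_2> = -21/sqrt(110), <v, e_3> = -80/sqrt(1067).
Square and sum: Σ |<v, e_j>|^2 = 1058/97.
Compute ||v||^2 = v·v = 11.
Deficit = 11 − 1058/97 = 9/97 ≥ 0, confirming Bessel's inequality. (The deficit equals ||v − Σ <v,e_j> e_j||^2, the squared distance from v to span{e_j}.)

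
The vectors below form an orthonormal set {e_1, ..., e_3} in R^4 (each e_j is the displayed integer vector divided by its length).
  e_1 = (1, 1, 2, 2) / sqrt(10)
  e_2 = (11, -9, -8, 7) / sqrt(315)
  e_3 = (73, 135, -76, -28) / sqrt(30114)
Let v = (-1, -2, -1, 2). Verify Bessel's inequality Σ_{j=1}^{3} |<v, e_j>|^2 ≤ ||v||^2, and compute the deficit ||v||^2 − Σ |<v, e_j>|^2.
Σ |<v, e_j>|^2 = 1490/239; ||v||^2 = 10; deficit = 900/239

Write each e_j = u_j / sqrt(<u_j, u_j>) where u_j is the displayed integer vector. Then <v, e_j> = <v, u_j> / sqrt(<u_j, u_j>), so |<v, e_j>|^2 = <v, u_j>^2 / <u_j, u_j>.
Coefficients: <v, e_1> = -1/sqrt(10), <v, e_2> = 29/sqrt(315), <v, e_3> = -323/sqrt(30114).
Square and sum: Σ |<v, e_j>|^2 = 1490/239.
Compute ||v||^2 = v·v = 10.
Deficit = 10 − 1490/239 = 900/239 ≥ 0, confirming Bessel's inequality. (The deficit equals ||v − Σ <v,e_j> e_j||^2, the squared distance from v to span{e_j}.)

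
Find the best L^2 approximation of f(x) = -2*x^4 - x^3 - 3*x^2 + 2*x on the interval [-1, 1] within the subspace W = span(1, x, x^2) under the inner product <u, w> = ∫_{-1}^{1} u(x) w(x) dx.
g(x) = -33*x^2/7 + 7*x/5 + 6/35

The best approximation g ∈ W is the orthogonal projection of f onto W. Writing g = a_0 + a_1 x + a_2 x^2, the coefficients solve the normal equations G · a = b where
  G_{ij} = <φ_i, φ_j> and b_i = <f, φ_i>, with φ_0 = 1, φ_1 = x, φ_2 = x^2.
G =
  [2, 0, 2/3]
  [0, 2/3, 0]
  [2/3, 0, 2/5],
b = (-14/5, 14/15, -62/35).
Solving gives a_0 = 6/35, a_1 = 7/5, a_2 = -33/7, so
  g(x) = -33*x^2/7 + 7*x/5 + 6/35.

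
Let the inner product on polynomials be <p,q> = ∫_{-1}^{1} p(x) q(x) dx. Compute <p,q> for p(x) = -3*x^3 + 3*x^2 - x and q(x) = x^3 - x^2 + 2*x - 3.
<p,q> = -256/21

Expand the product: p(x)·q(x) = -3*x^6 + 6*x^5 - 10*x^4 + 16*x^3 - 11*x^2 + 3*x.
∫_{-1}^{1} of each monomial x^k gives [2/(k+1) if k even, 0 if k odd]. Integrating term-by-term (or equivalently evaluating the antiderivative F(x) = -3*x^7/7 + x^6 - 2*x^5 + 4*x^4 - 11*x^3/3 + 3*x^2/2 at the endpoints):
  F(1) − F(−1) = 17/42 − (529/42) = -256/21.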